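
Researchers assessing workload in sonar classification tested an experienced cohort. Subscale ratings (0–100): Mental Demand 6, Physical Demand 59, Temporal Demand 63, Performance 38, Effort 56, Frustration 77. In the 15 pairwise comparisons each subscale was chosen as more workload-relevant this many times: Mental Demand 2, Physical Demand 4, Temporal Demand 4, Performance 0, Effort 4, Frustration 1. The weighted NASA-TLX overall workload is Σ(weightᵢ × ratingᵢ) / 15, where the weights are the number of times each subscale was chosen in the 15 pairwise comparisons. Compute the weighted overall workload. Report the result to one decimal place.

The tallies are the weights (they sum to 15).
Weighted sum = 2·6 + 4·59 + 4·63 + 0·38 + 4·56 + 1·77
            = 12 + 236 + 252 + 0 + 224 + 77 = 801.
Overall workload = 801 / 15 = 53.4000 ≈ 53.4.

53.4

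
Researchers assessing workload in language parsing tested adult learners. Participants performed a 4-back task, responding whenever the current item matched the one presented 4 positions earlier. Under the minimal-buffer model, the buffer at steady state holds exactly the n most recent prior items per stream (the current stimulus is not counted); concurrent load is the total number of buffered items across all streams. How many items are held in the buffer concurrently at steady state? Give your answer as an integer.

4

The buffer holds the 4 most recent prior items.
Steady-state concurrent load = 4 items.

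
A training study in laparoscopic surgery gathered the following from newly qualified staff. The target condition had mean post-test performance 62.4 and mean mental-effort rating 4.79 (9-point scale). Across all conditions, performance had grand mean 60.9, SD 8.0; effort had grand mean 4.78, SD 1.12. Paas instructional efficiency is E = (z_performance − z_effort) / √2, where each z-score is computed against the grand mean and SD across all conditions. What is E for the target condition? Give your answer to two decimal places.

0.13

z_performance = (62.4 − 60.9) / 8.0 = 1.5000 / 8.0 = 0.1875.
z_effort = (4.79 − 4.78) / 1.12 = 0.0100 / 1.12 = 0.0089.
z_P − z_E = 0.1875 − 0.0089 = 0.1786.
E = 0.1786 / √2 = 0.1786 / 1.41421 = 0.1263 ≈ 0.13.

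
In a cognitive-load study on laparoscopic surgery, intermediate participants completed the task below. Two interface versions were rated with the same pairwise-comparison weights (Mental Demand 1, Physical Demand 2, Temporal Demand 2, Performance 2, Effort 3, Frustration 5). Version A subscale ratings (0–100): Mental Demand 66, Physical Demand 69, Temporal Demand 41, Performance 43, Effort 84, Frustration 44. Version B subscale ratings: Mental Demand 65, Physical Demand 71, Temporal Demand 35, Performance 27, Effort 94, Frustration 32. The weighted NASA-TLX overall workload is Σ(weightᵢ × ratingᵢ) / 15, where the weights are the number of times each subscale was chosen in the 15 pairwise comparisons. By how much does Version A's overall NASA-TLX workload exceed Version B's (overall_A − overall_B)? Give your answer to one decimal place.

Version A weighted sum = 1·66 + 2·69 + 2·41 + 2·43 + 3·84 + 5·44 = 66 + 138 + 82 + 86 + 252 + 220 = 844; overall_A = 844/15 = 56.2667.
Version B weighted sum = 1·65 + 2·71 + 2·35 + 2·27 + 3·94 + 5·32 = 65 + 142 + 70 + 54 + 282 + 160 = 773; overall_B = 773/15 = 51.5333.
Difference = 56.2667 − 51.5333 = 4.7334 ≈ 4.7.

4.7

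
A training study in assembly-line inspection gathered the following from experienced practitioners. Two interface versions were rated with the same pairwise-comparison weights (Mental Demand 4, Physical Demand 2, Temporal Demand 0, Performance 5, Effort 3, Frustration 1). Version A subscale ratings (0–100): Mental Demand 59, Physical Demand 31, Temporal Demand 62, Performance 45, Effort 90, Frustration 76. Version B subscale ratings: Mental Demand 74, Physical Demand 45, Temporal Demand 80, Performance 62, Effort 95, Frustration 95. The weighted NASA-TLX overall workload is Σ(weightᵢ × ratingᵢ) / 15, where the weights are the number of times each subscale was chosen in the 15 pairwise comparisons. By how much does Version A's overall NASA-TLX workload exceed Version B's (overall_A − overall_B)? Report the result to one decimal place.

-13.8

Version A weighted sum = 4·59 + 2·31 + 0·62 + 5·45 + 3·90 + 1·76 = 236 + 62 + 0 + 225 + 270 + 76 = 869; overall_A = 869/15 = 57.9333.
Version B weighted sum = 4·74 + 2·45 + 0·80 + 5·62 + 3·95 + 1·95 = 296 + 90 + 0 + 310 + 285 + 95 = 1076; overall_B = 1076/15 = 71.7333.
Difference = 57.9333 − 71.7333 = -13.8000 ≈ -13.8.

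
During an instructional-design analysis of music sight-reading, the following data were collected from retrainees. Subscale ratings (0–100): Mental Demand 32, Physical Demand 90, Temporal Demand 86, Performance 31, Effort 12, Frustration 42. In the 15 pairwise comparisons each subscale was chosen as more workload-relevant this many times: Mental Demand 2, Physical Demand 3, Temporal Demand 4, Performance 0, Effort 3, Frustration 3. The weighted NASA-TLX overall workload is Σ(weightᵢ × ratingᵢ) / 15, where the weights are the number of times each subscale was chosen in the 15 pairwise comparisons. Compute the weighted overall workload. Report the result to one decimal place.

56.0

The tallies are the weights (they sum to 15).
Weighted sum = 2·32 + 3·90 + 4·86 + 0·31 + 3·12 + 3·42
            = 64 + 270 + 344 + 0 + 36 + 126 = 840.
Overall workload = 840 / 15 = 56.0000 ≈ 56.0.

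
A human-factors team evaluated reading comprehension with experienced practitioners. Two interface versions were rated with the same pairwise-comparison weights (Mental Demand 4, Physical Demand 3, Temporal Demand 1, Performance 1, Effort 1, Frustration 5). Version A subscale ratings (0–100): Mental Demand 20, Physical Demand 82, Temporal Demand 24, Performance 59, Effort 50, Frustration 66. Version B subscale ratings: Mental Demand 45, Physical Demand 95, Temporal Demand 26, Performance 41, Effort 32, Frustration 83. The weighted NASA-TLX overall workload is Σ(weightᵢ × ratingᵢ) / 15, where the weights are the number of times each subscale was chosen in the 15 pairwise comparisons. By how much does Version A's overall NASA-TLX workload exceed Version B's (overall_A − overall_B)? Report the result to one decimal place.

Version A weighted sum = 4·20 + 3·82 + 1·24 + 1·59 + 1·50 + 5·66 = 80 + 246 + 24 + 59 + 50 + 330 = 789; overall_A = 789/15 = 52.6000.
Version B weighted sum = 4·45 + 3·95 + 1·26 + 1·41 + 1·32 + 5·83 = 180 + 285 + 26 + 41 + 32 + 415 = 979; overall_B = 979/15 = 65.2667.
Difference = 52.6000 − 65.2667 = -12.6667 ≈ -12.7.

-12.7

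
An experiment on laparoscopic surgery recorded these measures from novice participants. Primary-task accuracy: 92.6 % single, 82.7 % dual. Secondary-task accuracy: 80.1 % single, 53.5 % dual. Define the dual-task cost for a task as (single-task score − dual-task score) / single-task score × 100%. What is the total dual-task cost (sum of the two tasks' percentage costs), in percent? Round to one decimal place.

Primary cost = (92.6 − 82.7) / 92.6 × 100% = 10.6911%.
Secondary cost = (80.1 − 53.5) / 80.1 × 100% = 33.2085%.
Total = 10.6911% + 33.2085% = 43.8996% ≈ 43.9%.

43.9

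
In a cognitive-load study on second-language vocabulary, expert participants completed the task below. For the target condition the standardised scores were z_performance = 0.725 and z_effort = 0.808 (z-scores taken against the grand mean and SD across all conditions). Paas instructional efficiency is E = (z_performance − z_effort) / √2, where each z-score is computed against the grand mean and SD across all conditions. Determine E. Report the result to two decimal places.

z_P − z_E = 0.725 − 0.808 = -0.0830.
E = -0.0830 / √2 = -0.0830 / 1.41421 = -0.0587 ≈ -0.06.

-0.06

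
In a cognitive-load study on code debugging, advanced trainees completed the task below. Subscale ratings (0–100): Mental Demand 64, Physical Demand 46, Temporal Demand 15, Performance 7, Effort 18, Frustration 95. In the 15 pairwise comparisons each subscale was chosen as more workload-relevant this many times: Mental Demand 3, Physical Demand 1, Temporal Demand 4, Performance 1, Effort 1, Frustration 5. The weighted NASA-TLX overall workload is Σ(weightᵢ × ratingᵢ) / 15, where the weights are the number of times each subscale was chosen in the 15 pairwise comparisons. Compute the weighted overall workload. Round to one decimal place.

53.2

The tallies are the weights (they sum to 15).
Weighted sum = 3·64 + 1·46 + 4·15 + 1·7 + 1·18 + 5·95
            = 192 + 46 + 60 + 7 + 18 + 475 = 798.
Overall workload = 798 / 15 = 53.2000 ≈ 53.2.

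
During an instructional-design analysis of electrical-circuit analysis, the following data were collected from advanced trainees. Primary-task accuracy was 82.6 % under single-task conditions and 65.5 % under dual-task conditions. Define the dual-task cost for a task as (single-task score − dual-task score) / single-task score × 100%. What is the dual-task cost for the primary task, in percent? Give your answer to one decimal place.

20.7

Cost = (82.6 − 65.5) / 82.6 × 100%
     = 17.1000 / 82.6 × 100% = 20.7022%.
≈ 20.7%.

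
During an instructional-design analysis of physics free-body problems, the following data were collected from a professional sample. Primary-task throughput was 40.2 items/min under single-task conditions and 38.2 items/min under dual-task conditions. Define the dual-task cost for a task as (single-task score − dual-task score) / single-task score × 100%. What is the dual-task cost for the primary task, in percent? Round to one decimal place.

Cost = (40.2 − 38.2) / 40.2 × 100%
     = 2.0000 / 40.2 × 100% = 4.9751%.
≈ 5.0%.

5.0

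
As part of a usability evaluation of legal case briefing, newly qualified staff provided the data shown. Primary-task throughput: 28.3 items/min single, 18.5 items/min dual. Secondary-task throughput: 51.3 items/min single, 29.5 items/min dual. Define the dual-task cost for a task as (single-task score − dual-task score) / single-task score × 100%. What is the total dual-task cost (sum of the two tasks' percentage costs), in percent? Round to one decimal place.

77.1

Primary cost = (28.3 − 18.5) / 28.3 × 100% = 34.6290%.
Secondary cost = (51.3 − 29.5) / 51.3 × 100% = 42.4951%.
Total = 34.6290% + 42.4951% = 77.1241% ≈ 77.1%.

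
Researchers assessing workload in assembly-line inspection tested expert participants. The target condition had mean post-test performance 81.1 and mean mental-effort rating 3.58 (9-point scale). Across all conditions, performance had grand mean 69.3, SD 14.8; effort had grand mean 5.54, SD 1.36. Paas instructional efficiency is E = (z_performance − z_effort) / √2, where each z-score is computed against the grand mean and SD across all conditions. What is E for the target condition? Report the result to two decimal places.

z_performance = (81.1 − 69.3) / 14.8 = 11.8000 / 14.8 = 0.7973.
z_effort = (3.58 − 5.54) / 1.36 = -1.9600 / 1.36 = -1.4412.
z_P − z_E = 0.7973 − (-1.4412) = 2.2385.
E = 2.2385 / √2 = 2.2385 / 1.41421 = 1.5829 ≈ 1.58.

1.58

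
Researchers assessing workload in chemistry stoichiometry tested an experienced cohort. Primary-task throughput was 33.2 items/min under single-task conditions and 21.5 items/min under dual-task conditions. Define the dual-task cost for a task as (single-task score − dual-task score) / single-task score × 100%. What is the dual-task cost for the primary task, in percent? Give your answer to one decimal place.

35.2

Cost = (33.2 − 21.5) / 33.2 × 100%
     = 11.7000 / 33.2 × 100% = 35.2410%.
≈ 35.2%.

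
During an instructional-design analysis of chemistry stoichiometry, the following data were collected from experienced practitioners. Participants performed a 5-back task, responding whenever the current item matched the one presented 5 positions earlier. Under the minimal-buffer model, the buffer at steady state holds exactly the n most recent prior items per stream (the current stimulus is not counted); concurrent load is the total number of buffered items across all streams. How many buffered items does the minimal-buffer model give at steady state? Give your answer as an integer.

The buffer holds the 5 most recent prior items.
Steady-state concurrent load = 5 items.

5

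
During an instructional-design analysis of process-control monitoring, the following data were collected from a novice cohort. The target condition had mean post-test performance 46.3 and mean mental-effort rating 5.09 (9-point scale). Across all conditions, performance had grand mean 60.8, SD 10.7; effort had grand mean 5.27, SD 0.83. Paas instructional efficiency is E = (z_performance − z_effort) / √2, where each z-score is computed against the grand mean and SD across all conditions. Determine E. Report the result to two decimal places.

z_performance = (46.3 − 60.8) / 10.7 = -14.5000 / 10.7 = -1.3551.
z_effort = (5.09 − 5.27) / 0.83 = -0.1800 / 0.83 = -0.2169.
z_P − z_E = -1.3551 − (-0.2169) = -1.1382.
E = -1.1382 / √2 = -1.1382 / 1.41421 = -0.8048 ≈ -0.80.

-0.80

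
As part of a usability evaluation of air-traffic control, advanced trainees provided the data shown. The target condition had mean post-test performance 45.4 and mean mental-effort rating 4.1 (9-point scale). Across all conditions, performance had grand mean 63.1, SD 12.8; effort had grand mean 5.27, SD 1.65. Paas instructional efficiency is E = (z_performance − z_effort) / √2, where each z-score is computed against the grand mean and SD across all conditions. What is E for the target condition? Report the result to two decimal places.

-0.48

z_performance = (45.4 − 63.1) / 12.8 = -17.7000 / 12.8 = -1.3828.
z_effort = (4.1 − 5.27) / 1.65 = -1.1700 / 1.65 = -0.7091.
z_P − z_E = -1.3828 − (-0.7091) = -0.6737.
E = -0.6737 / √2 = -0.6737 / 1.41421 = -0.4764 ≈ -0.48.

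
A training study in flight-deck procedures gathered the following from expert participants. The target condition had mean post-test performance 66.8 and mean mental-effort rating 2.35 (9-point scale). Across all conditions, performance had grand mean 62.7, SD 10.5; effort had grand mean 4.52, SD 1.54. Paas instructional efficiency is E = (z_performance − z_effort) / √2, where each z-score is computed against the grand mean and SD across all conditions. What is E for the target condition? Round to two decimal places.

z_performance = (66.8 − 62.7) / 10.5 = 4.1000 / 10.5 = 0.3905.
z_effort = (2.35 − 4.52) / 1.54 = -2.1700 / 1.54 = -1.4091.
z_P − z_E = 0.3905 − (-1.4091) = 1.7996.
E = 1.7996 / √2 = 1.7996 / 1.41421 = 1.2725 ≈ 1.27.

1.27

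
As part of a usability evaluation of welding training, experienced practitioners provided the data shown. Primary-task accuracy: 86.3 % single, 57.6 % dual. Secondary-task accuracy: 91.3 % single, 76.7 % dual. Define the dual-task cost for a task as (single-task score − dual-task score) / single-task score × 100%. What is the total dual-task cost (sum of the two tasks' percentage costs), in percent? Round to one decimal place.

49.2

Primary cost = (86.3 − 57.6) / 86.3 × 100% = 33.2561%.
Secondary cost = (91.3 − 76.7) / 91.3 × 100% = 15.9912%.
Total = 33.2561% + 15.9912% = 49.2473% ≈ 49.2%.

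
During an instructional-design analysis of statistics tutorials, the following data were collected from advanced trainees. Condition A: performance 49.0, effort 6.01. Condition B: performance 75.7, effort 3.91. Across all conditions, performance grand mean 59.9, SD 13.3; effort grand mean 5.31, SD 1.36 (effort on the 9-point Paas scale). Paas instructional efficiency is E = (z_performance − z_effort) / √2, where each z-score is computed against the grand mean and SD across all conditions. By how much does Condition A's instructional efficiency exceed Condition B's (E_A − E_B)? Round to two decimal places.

Condition A: z_P = (49.0 − 59.9)/13.3 = -0.8195; z_E = (6.01 − 5.31)/1.36 = 0.5147; E_A = (-0.8195 − 0.5147)/√2 = -0.9434.
Condition B: z_P = (75.7 − 59.9)/13.3 = 1.1880; z_E = (3.91 − 5.31)/1.36 = -1.0294; E_B = (1.1880 − (-1.0294))/√2 = 1.5679.
E_A − E_B = -0.9434 − 1.5679 = -2.5113 ≈ -2.51.

-2.51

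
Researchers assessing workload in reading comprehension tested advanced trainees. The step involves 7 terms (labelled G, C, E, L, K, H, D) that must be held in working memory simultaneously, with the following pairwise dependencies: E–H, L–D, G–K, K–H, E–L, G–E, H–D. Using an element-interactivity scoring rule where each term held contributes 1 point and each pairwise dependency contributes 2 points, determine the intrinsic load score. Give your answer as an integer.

21

Count of terms held simultaneously: 7.
Count of pairwise dependencies listed: 7.
Element contribution: 7 × 1 = 7.
Interaction contribution: 7 × 2 = 14.
Intrinsic load = 7 + 14 = 21.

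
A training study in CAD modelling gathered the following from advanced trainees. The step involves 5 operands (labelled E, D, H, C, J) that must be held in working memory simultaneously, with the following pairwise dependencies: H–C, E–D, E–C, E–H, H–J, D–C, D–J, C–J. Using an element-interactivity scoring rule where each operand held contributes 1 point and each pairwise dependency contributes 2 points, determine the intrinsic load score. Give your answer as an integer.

Count of operands held simultaneously: 5.
Count of pairwise dependencies listed: 8.
Element contribution: 5 × 1 = 5.
Interaction contribution: 8 × 2 = 16.
Intrinsic load = 5 + 16 = 21.

21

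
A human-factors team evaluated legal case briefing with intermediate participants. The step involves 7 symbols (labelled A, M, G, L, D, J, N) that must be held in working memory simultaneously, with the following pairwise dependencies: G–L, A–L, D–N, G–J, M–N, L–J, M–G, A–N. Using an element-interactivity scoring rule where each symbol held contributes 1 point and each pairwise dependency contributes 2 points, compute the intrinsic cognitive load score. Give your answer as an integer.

Count of symbols held simultaneously: 7.
Count of pairwise dependencies listed: 8.
Element contribution: 7 × 1 = 7.
Interaction contribution: 8 × 2 = 16.
Intrinsic load = 7 + 16 = 23.

23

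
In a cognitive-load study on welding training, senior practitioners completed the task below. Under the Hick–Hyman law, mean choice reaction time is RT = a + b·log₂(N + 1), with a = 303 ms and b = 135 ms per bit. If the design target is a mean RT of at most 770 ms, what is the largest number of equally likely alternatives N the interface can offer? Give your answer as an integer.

9

Set 303 + 135·log₂(N + 1) ≤ 770.
log₂(N + 1) ≤ (770 − 303) / 135 = 3.4593.
N + 1 ≤ 2^3.4593 = 10.9990.
N ≤ 9.9990, so the largest integer N is 9.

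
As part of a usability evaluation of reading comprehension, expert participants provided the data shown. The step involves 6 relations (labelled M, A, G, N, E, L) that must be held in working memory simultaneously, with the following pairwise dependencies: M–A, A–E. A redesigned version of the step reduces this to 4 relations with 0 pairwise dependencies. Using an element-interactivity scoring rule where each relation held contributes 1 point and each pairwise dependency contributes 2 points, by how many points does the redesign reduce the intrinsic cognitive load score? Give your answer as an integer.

Original: 6 × 1 + 2 × 2 = 6 + 4 = 10.
Redesigned: 4 × 1 + 0 × 2 = 4 + 0 = 4.
Reduction = 10 − 4 = 6.

6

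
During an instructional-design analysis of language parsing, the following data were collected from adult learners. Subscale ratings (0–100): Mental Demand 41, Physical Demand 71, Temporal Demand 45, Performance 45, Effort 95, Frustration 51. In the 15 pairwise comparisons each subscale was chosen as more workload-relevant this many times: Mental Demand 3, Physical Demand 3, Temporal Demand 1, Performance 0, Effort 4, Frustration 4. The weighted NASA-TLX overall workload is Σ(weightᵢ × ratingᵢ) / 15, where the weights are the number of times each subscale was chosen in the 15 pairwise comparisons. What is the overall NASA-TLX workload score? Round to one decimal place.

The tallies are the weights (they sum to 15).
Weighted sum = 3·41 + 3·71 + 1·45 + 0·45 + 4·95 + 4·51
            = 123 + 213 + 45 + 0 + 380 + 204 = 965.
Overall workload = 965 / 15 = 64.3333 ≈ 64.3.

64.3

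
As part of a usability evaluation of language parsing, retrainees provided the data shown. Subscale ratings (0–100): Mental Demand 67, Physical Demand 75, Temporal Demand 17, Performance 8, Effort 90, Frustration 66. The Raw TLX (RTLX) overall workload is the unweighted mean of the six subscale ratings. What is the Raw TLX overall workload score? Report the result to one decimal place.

53.8

Sum of ratings = 67 + 75 + 17 + 8 + 90 + 66 = 323.
RTLX = 323 / 6 = 53.8333 ≈ 53.8.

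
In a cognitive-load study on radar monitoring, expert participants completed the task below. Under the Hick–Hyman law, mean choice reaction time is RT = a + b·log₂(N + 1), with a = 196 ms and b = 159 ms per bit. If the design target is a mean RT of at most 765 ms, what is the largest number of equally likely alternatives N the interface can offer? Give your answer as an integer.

10

Set 196 + 159·log₂(N + 1) ≤ 765.
log₂(N + 1) ≤ (765 − 196) / 159 = 3.5786.
N + 1 ≤ 2^3.5786 = 11.9472.
N ≤ 10.9472, so the largest integer N is 10.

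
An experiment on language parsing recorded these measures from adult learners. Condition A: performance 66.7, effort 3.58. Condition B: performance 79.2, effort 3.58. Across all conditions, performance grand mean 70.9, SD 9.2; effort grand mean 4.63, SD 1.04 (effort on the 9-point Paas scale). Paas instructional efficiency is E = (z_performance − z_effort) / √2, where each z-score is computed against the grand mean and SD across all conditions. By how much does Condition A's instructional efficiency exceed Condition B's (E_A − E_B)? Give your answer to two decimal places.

Condition A: z_P = (66.7 − 70.9)/9.2 = -0.4565; z_E = (3.58 − 4.63)/1.04 = -1.0096; E_A = (-0.4565 − (-1.0096))/√2 = 0.3911.
Condition B: z_P = (79.2 − 70.9)/9.2 = 0.9022; z_E = (3.58 − 4.63)/1.04 = -1.0096; E_B = (0.9022 − (-1.0096))/√2 = 1.3518.
E_A − E_B = 0.3911 − 1.3518 = -0.9607 ≈ -0.96.

-0.96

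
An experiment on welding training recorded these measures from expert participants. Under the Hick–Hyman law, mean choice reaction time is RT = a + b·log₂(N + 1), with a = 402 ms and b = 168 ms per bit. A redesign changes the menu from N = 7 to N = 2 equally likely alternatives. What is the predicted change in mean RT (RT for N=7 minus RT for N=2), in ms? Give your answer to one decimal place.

237.7

RT(7) = 402 + 168·log₂(8) = 402 + 168·3.0000 = 906.0000 ms.
RT(2) = 402 + 168·log₂(3) = 402 + 168·1.5850 = 668.2800 ms.
Difference = 906.0000 − 668.2800 = 237.7200 ≈ 237.7 ms.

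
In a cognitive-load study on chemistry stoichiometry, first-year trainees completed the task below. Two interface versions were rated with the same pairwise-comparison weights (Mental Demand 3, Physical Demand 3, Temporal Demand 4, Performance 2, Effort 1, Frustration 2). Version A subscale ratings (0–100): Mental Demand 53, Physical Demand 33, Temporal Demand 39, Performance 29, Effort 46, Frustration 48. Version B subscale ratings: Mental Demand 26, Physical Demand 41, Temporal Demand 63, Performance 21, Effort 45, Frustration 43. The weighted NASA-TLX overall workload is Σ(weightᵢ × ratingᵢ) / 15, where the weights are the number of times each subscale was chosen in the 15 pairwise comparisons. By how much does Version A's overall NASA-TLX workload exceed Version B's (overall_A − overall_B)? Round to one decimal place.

-0.8

Version A weighted sum = 3·53 + 3·33 + 4·39 + 2·29 + 1·46 + 2·48 = 159 + 99 + 156 + 58 + 46 + 96 = 614; overall_A = 614/15 = 40.9333.
Version B weighted sum = 3·26 + 3·41 + 4·63 + 2·21 + 1·45 + 2·43 = 78 + 123 + 252 + 42 + 45 + 86 = 626; overall_B = 626/15 = 41.7333.
Difference = 40.9333 − 41.7333 = -0.8000 ≈ -0.8.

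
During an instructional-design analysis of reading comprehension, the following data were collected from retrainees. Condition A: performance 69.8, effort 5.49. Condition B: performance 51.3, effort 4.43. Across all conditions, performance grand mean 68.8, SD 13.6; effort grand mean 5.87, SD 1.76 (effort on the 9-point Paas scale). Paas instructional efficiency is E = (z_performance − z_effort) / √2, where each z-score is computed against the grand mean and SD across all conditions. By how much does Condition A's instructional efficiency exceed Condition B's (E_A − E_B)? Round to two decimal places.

0.54

Condition A: z_P = (69.8 − 68.8)/13.6 = 0.0735; z_E = (5.49 − 5.87)/1.76 = -0.2159; E_A = (0.0735 − (-0.2159))/√2 = 0.2046.
Condition B: z_P = (51.3 − 68.8)/13.6 = -1.2868; z_E = (4.43 − 5.87)/1.76 = -0.8182; E_B = (-1.2868 − (-0.8182))/√2 = -0.3314.
E_A − E_B = 0.2046 − (-0.3314) = 0.5360 ≈ 0.54.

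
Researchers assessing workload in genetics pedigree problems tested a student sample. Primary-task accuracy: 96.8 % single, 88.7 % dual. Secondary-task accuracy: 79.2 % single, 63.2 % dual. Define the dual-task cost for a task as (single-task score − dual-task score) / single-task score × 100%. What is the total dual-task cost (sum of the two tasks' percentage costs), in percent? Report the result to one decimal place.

Primary cost = (96.8 − 88.7) / 96.8 × 100% = 8.3678%.
Secondary cost = (79.2 − 63.2) / 79.2 × 100% = 20.2020%.
Total = 8.3678% + 20.2020% = 28.5698% ≈ 28.6%.

28.6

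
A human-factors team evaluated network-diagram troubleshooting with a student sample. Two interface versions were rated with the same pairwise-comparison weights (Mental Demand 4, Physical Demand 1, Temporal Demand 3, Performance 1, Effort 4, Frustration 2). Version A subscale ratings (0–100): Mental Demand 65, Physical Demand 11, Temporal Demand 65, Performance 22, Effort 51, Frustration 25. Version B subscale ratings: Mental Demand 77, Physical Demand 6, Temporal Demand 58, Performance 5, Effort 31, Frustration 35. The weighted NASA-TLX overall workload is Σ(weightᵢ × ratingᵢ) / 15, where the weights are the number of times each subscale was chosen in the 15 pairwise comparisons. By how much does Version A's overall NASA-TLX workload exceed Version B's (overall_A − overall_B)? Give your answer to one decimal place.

3.7

Version A weighted sum = 4·65 + 1·11 + 3·65 + 1·22 + 4·51 + 2·25 = 260 + 11 + 195 + 22 + 204 + 50 = 742; overall_A = 742/15 = 49.4667.
Version B weighted sum = 4·77 + 1·6 + 3·58 + 1·5 + 4·31 + 2·35 = 308 + 6 + 174 + 5 + 124 + 70 = 687; overall_B = 687/15 = 45.8000.
Difference = 49.4667 − 45.8000 = 3.6667 ≈ 3.7.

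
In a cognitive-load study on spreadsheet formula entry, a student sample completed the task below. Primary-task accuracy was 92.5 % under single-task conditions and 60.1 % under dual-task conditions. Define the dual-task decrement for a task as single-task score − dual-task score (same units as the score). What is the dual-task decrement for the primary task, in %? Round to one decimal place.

32.4

Decrement = 92.5 − 60.1 = 32.4000 % ≈ 32.4 %.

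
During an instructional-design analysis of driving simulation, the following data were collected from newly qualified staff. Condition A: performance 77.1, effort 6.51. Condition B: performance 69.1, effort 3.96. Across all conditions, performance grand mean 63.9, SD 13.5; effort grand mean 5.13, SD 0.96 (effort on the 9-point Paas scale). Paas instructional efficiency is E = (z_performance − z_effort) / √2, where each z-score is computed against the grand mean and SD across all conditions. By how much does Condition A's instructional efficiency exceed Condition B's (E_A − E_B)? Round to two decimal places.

Condition A: z_P = (77.1 − 63.9)/13.5 = 0.9778; z_E = (6.51 − 5.13)/0.96 = 1.4375; E_A = (0.9778 − 1.4375)/√2 = -0.3251.
Condition B: z_P = (69.1 − 63.9)/13.5 = 0.3852; z_E = (3.96 − 5.13)/0.96 = -1.2188; E_B = (0.3852 − (-1.2188))/√2 = 1.1342.
E_A − E_B = -0.3251 − 1.1342 = -1.4593 ≈ -1.46.

-1.46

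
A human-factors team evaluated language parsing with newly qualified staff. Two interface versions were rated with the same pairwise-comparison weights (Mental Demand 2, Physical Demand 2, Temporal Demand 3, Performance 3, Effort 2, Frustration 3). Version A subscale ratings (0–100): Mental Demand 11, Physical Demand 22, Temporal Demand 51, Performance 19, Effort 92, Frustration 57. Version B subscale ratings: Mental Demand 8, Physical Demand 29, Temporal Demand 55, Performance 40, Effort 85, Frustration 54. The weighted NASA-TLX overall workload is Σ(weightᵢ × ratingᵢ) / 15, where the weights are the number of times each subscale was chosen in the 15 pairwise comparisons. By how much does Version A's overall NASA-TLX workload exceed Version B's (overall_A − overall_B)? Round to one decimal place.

Version A weighted sum = 2·11 + 2·22 + 3·51 + 3·19 + 2·92 + 3·57 = 22 + 44 + 153 + 57 + 184 + 171 = 631; overall_A = 631/15 = 42.0667.
Version B weighted sum = 2·8 + 2·29 + 3·55 + 3·40 + 2·85 + 3·54 = 16 + 58 + 165 + 120 + 170 + 162 = 691; overall_B = 691/15 = 46.0667.
Difference = 42.0667 − 46.0667 = -4.0000 ≈ -4.0.

-4.0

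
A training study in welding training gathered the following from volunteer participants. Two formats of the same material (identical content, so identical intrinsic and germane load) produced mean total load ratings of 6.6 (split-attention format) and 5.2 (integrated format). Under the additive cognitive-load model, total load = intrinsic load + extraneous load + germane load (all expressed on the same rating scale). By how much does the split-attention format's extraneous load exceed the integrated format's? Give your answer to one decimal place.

Intrinsic and germane load are equal across formats, so the difference in total load equals the difference in extraneous load.
Extraneous-load difference = 6.6 − 5.2 = 1.4.

1.4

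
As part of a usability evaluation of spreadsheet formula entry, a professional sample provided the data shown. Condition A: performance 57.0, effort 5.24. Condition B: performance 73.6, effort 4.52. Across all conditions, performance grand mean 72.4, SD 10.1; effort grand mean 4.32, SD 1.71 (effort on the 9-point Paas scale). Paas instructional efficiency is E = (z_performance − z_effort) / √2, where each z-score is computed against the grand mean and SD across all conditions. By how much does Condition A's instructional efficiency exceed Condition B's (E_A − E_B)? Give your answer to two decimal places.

-1.46

Condition A: z_P = (57.0 − 72.4)/10.1 = -1.5248; z_E = (5.24 − 4.32)/1.71 = 0.5380; E_A = (-1.5248 − 0.5380)/√2 = -1.4586.
Condition B: z_P = (73.6 − 72.4)/10.1 = 0.1188; z_E = (4.52 − 4.32)/1.71 = 0.1170; E_B = (0.1188 − 0.1170)/√2 = 0.0013.
E_A − E_B = -1.4586 − 0.0013 = -1.4599 ≈ -1.46.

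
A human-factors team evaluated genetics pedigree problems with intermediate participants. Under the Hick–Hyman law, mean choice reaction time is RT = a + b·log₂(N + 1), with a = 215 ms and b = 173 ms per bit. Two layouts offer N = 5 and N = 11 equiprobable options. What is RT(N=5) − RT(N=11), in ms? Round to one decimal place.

-173.0

RT(5) = 215 + 173·log₂(6) = 215 + 173·2.5850 = 662.2050 ms.
RT(11) = 215 + 173·log₂(12) = 215 + 173·3.5850 = 835.2050 ms.
Difference = 662.2050 − 835.2050 = -173.0000 ≈ -173.0 ms.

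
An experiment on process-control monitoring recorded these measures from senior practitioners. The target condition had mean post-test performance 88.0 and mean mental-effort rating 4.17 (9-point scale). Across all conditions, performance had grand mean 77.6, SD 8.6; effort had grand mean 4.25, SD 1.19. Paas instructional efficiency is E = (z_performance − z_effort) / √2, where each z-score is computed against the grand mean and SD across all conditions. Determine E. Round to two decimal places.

0.90

z_performance = (88.0 − 77.6) / 8.6 = 10.4000 / 8.6 = 1.2093.
z_effort = (4.17 − 4.25) / 1.19 = -0.0800 / 1.19 = -0.0672.
z_P − z_E = 1.2093 − (-0.0672) = 1.2765.
E = 1.2765 / √2 = 1.2765 / 1.41421 = 0.9026 ≈ 0.90.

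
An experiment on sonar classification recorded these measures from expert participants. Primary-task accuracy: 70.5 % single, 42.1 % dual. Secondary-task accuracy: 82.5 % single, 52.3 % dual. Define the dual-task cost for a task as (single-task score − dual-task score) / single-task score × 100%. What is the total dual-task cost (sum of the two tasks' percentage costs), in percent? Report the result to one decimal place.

76.9

Primary cost = (70.5 − 42.1) / 70.5 × 100% = 40.2837%.
Secondary cost = (82.5 − 52.3) / 82.5 × 100% = 36.6061%.
Total = 40.2837% + 36.6061% = 76.8898% ≈ 76.9%.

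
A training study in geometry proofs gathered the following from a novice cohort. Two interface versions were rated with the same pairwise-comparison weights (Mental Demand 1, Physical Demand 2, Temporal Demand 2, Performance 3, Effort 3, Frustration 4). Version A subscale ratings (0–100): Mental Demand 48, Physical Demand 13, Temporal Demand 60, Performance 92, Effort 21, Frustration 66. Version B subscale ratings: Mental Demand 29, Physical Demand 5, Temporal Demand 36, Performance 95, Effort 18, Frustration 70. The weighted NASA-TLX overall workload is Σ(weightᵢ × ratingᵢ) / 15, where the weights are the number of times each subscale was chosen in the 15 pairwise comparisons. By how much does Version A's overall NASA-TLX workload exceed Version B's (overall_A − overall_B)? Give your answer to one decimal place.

4.5

Version A weighted sum = 1·48 + 2·13 + 2·60 + 3·92 + 3·21 + 4·66 = 48 + 26 + 120 + 276 + 63 + 264 = 797; overall_A = 797/15 = 53.1333.
Version B weighted sum = 1·29 + 2·5 + 2·36 + 3·95 + 3·18 + 4·70 = 29 + 10 + 72 + 285 + 54 + 280 = 730; overall_B = 730/15 = 48.6667.
Difference = 53.1333 − 48.6667 = 4.4666 ≈ 4.5.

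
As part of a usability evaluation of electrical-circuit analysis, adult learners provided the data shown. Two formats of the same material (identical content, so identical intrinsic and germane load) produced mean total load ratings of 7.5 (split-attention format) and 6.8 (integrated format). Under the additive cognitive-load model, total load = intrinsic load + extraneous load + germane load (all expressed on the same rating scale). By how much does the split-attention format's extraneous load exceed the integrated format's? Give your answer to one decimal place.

0.7

Intrinsic and germane load are equal across formats, so the difference in total load equals the difference in extraneous load.
Extraneous-load difference = 7.5 − 6.8 = 0.7.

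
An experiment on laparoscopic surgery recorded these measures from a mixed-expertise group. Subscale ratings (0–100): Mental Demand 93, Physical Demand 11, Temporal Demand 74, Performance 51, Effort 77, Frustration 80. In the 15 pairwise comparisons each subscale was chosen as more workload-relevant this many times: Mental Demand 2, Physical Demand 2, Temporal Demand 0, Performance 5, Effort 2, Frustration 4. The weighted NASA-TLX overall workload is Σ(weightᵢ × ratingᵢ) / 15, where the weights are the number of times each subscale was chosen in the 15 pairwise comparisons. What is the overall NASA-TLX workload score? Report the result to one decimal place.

The tallies are the weights (they sum to 15).
Weighted sum = 2·93 + 2·11 + 0·74 + 5·51 + 2·77 + 4·80
            = 186 + 22 + 0 + 255 + 154 + 320 = 937.
Overall workload = 937 / 15 = 62.4667 ≈ 62.5.

62.5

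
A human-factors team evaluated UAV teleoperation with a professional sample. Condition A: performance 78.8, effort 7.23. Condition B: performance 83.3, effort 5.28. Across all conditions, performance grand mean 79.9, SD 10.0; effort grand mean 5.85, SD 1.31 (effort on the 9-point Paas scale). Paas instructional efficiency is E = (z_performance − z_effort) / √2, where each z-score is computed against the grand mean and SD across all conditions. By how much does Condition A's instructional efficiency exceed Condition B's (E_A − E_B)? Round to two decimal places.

Condition A: z_P = (78.8 − 79.9)/10.0 = -0.1100; z_E = (7.23 − 5.85)/1.31 = 1.0534; E_A = (-0.1100 − 1.0534)/√2 = -0.8226.
Condition B: z_P = (83.3 − 79.9)/10.0 = 0.3400; z_E = (5.28 − 5.85)/1.31 = -0.4351; E_B = (0.3400 − (-0.4351))/√2 = 0.5481.
E_A − E_B = -0.8226 − 0.5481 = -1.3707 ≈ -1.37.

-1.37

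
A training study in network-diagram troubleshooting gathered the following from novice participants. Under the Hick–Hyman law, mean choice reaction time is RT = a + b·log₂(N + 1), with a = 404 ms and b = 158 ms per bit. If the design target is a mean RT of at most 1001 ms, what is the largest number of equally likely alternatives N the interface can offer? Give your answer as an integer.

Set 404 + 158·log₂(N + 1) ≤ 1001.
log₂(N + 1) ≤ (1001 − 404) / 158 = 3.7785.
N + 1 ≤ 2^3.7785 = 13.7228.
N ≤ 12.7228, so the largest integer N is 12.

12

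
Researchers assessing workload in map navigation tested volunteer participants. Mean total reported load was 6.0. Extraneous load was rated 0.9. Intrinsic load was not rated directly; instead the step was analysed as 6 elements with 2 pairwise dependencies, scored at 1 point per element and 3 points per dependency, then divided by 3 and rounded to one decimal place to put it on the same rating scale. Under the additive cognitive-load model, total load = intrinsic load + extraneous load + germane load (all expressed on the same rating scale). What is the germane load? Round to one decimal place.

Intrinsic (element-interactivity): (6 × 1 + 2 × 3) / 3 = 12 / 3 = 4.0000 → 4.0.
germane load = total − intrinsic − extraneous
             = 6.0 − 4.0 − 0.9 = 1.1.

1.1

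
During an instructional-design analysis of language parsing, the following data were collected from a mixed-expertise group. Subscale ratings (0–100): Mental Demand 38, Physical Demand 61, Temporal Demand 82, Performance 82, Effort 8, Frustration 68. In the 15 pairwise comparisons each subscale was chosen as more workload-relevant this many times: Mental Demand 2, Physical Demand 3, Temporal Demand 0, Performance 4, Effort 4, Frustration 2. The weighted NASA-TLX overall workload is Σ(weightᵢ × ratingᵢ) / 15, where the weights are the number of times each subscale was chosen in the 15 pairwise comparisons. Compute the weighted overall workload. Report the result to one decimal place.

The tallies are the weights (they sum to 15).
Weighted sum = 2·38 + 3·61 + 0·82 + 4·82 + 4·8 + 2·68
            = 76 + 183 + 0 + 328 + 32 + 136 = 755.
Overall workload = 755 / 15 = 50.3333 ≈ 50.3.

50.3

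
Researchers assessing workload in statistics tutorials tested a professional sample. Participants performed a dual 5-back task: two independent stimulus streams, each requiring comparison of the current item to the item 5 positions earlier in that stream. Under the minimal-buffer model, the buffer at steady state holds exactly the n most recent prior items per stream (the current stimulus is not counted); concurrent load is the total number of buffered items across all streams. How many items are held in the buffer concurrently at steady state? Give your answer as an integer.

Each stream's buffer holds its 5 most recent prior items.
Two independent streams: 2 × 5 = 10 buffered items at steady state.

10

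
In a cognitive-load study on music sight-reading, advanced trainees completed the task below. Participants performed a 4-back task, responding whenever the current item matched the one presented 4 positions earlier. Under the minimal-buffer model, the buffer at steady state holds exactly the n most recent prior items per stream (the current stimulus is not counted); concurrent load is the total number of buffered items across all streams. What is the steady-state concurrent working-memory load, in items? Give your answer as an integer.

4

The buffer holds the 4 most recent prior items.
Steady-state concurrent load = 4 items.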